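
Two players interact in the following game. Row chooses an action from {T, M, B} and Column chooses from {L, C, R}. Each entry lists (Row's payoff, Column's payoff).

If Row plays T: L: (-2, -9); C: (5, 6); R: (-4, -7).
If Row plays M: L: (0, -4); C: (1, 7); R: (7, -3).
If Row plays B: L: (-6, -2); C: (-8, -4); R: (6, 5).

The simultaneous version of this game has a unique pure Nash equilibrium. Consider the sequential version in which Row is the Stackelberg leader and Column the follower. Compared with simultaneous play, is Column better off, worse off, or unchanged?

worse off

Work backward from Column's decision.
- T → Column plays C (best of -9, 6, -7); Row gets 5.
- M → Column plays C (best of -4, 7, -3); Row gets 1.
- B → Column plays R (best of -2, -4, 5); Row gets 6.
Maximizing over 5, 1, 6, Row chooses B. Subgame-perfect outcome: (B, R) with payoffs (6, 5).
Now find the simultaneous Nash equilibrium.
Row's best replies: L→M; C→T; R→M.
Column's best replies: T→C; M→C; B→R.
Only (T, C) has each player best-responding; Nash payoffs (5, 6).
Column earns 5 sequentially versus 6 at the Nash outcome: worse off.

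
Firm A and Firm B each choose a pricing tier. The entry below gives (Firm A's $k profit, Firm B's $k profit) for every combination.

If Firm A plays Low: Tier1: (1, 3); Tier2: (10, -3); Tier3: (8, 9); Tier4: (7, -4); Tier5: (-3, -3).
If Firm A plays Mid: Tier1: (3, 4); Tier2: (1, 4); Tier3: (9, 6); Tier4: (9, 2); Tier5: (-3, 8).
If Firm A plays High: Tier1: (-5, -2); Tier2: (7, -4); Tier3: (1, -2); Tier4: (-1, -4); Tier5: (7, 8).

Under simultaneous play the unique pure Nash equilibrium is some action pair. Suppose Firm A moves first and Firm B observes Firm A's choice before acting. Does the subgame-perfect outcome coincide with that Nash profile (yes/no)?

no

Work backward from Firm B's decision.
- Low → Firm B plays Tier3 (best of 3, -3, 9, -4, -3); Firm A gets 8.
- Mid → Firm B plays Tier5 (best of 4, 4, 6, 2, 8); Firm A gets -3.
- High → Firm B plays Tier5 (best of -2, -4, -2, -4, 8); Firm A gets 7.
Maximizing over 8, -3, 7, Firm A chooses Low. Subgame-perfect outcome: (Low, Tier3) with payoffs (8, 9).
Under simultaneous play:
Firm A's best replies: Tier1→Mid; Tier2→Low; Tier3→Mid; Tier4→Mid; Tier5→High.
Firm B's best replies: Low→Tier3; Mid→Tier5; High→Tier5.
The unique mutual best reply is (High, Tier5), giving (7, 8).
Sequential outcome (Low, Tier3) differs from the Nash profile (High, Tier5).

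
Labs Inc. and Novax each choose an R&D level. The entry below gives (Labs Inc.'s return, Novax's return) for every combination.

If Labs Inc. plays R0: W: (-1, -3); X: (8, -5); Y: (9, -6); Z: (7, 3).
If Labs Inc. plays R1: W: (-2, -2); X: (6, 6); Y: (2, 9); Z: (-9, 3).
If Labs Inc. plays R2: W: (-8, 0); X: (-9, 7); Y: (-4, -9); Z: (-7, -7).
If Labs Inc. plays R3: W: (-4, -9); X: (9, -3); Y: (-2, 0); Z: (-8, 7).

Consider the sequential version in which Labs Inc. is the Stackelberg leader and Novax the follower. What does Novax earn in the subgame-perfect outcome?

Work backward from Novax's decision.
- R0 → Novax plays Z (best of -3, -5, -6, 3); Labs Inc. gets 7.
- R1 → Novax plays Y (best of -2, 6, 9, 3); Labs Inc. gets 2.
- R2 → Novax plays X (best of 0, 7, -9, -7); Labs Inc. gets -9.
- R3 → Novax plays Z (best of -9, -3, 0, 7); Labs Inc. gets -8.
Among 7, 2, -9, -8, the best is 7 at R0. Subgame-perfect outcome: (R0, Z) with payoffs (7, 3).

3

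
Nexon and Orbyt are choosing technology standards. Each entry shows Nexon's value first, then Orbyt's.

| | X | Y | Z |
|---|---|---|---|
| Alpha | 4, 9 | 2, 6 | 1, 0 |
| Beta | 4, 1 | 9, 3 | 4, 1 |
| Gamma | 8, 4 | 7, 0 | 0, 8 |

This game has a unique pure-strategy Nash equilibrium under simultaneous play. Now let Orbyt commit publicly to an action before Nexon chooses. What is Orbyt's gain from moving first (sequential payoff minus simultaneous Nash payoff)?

1

Work backward from Nexon's decision.
- X → Nexon plays Gamma (best of 4, 4, 8); Orbyt gets 4.
- Y → Nexon plays Beta (best of 2, 9, 7); Orbyt gets 3.
- Z → Nexon plays Beta (best of 1, 4, 0); Orbyt gets 1.
Maximizing over 4, 3, 1, Orbyt chooses X. Subgame-perfect outcome: (Gamma, X) with payoffs (8, 4).
Now find the simultaneous Nash equilibrium.
Nexon's best replies: X→Gamma; Y→Beta; Z→Beta.
Orbyt's best replies: Alpha→X; Beta→Y; Gamma→Z.
The unique mutual best reply is (Beta, Y), giving (9, 3).
Orbyt's commitment gain: 4 − 3 = 1.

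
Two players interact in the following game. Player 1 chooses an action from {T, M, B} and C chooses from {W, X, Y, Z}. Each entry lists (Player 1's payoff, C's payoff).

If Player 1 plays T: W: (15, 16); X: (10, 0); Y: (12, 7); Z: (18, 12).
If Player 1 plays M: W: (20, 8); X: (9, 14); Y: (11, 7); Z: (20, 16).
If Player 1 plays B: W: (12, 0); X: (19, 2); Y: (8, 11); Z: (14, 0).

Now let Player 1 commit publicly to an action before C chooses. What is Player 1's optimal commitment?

M

Backward induction with Player 1 moving first.
- T: BR = W, leader payoff 15.
- M: BR = Z, leader payoff 20.
- B: BR = Y, leader payoff 8.
Among 15, 20, 8, the best is 20 at M. Subgame-perfect outcome: (M, Z) with payoffs (20, 16).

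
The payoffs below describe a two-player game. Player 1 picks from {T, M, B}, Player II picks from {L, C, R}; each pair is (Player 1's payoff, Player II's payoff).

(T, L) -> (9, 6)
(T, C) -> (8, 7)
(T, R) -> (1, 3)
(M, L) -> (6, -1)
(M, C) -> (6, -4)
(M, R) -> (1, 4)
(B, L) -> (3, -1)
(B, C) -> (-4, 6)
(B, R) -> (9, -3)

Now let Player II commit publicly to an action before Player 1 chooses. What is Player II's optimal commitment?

Backward induction with Player II moving first.
- L → Player 1 plays T (best of 9, 6, 3); Player II gets 6.
- C → Player 1 plays T (best of 8, 6, -4); Player II gets 7.
- R → Player 1 plays B (best of 1, 1, 9); Player II gets -3.
Among 6, 7, -3, the best is 7 at C. Subgame-perfect outcome: (T, C) with payoffs (8, 7).

C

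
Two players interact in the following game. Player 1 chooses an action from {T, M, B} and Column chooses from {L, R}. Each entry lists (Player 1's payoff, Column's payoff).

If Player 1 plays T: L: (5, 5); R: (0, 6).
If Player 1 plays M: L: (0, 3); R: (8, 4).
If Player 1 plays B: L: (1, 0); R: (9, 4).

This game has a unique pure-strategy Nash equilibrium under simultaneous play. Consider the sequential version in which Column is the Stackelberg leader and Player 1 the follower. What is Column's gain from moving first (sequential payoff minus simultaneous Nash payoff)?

Backward induction with Column moving first.
- L → Player 1 plays T (best of 5, 0, 1); Column gets 5.
- R → Player 1 plays B (best of 0, 8, 9); Column gets 4.
Among 5, 4, the best is 5 at L. Subgame-perfect outcome: (T, L) with payoffs (5, 5).
Under simultaneous play:
Player 1's best replies: L→T; R→B.
Column's best replies: T→R; M→R; B→R.
The unique mutual best reply is (B, R), giving (9, 4).
Column's commitment gain: 5 − 4 = 1.

1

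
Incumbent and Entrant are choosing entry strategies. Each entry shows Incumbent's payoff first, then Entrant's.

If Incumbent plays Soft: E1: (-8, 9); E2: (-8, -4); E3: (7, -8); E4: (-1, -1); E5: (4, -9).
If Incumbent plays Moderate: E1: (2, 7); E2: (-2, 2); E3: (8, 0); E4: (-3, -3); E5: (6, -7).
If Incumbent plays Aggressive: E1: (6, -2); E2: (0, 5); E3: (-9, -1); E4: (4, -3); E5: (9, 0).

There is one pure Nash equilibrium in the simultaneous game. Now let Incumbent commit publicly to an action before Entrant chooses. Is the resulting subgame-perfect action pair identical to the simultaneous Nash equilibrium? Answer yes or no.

Solve by backward induction (Incumbent leads).
- Soft → Entrant plays E1 (best of 9, -4, -8, -1, -9); Incumbent gets -8.
- Moderate → Entrant plays E1 (best of 7, 2, 0, -3, -7); Incumbent gets 2.
- Aggressive → Entrant plays E2 (best of -2, 5, -1, -3, 0); Incumbent gets 0.
Among -8, 2, 0, the best is 2 at Moderate. Subgame-perfect outcome: (Moderate, E1) with payoffs (2, 7).
Under simultaneous play:
Incumbent's best replies: E1→Aggressive; E2→Aggressive; E3→Moderate; E4→Aggressive; E5→Aggressive.
Entrant's best replies: Soft→E1; Moderate→E1; Aggressive→E2.
Only (Aggressive, E2) has each player best-responding; Nash payoffs (0, 5).
Sequential outcome (Moderate, E1) differs from the Nash profile (Aggressive, E2).

no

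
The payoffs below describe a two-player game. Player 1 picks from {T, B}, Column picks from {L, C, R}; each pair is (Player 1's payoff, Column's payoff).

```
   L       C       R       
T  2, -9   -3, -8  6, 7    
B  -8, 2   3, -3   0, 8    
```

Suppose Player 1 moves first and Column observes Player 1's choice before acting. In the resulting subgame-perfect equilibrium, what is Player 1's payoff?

Column best-responds to each possible Player 1 move:
- T: Column compares -9, -8, 7 and picks R; Player 1 would get 6.
- B: Column compares 2, -3, 8 and picks R; Player 1 would get 0.
Maximizing over 6, 0, Player 1 chooses T. Subgame-perfect outcome: (T, R) with payoffs (6, 7).

6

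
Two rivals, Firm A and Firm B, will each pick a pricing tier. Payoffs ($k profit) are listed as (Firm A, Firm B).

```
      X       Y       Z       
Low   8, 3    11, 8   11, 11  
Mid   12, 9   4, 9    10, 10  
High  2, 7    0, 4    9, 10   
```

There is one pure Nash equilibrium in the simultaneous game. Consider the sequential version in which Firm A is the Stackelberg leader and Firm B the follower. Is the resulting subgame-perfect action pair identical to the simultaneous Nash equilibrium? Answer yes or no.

yes

Solve by backward induction (Firm A leads).
- Low: Firm B compares 3, 8, 11 and picks Z; Firm A would get 11.
- Mid: Firm B compares 9, 9, 10 and picks Z; Firm A would get 10.
- High: Firm B compares 7, 4, 10 and picks Z; Firm A would get 9.
Among 11, 10, 9, the best is 11 at Low. Subgame-perfect outcome: (Low, Z) with payoffs (11, 11).
Now find the simultaneous Nash equilibrium.
Firm A's best replies: X→Mid; Y→Low; Z→Low.
Firm B's best replies: Low→Z; Mid→Z; High→Z.
Only (Low, Z) has each player best-responding; Nash payoffs (11, 11).
Sequential outcome (Low, Z) coincides with the Nash profile (Low, Z).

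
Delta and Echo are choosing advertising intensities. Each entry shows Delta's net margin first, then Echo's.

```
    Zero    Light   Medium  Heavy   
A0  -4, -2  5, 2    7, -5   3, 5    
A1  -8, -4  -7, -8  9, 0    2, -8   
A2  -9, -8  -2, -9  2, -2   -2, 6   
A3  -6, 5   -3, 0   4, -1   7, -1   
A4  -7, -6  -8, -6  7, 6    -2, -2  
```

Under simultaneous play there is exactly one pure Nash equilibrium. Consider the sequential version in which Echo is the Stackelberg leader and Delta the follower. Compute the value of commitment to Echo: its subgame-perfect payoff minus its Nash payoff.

2

Work backward from Delta's decision.
- Zero → Delta plays A0 (best of -4, -8, -9, -6, -7); Echo gets -2.
- Light → Delta plays A0 (best of 5, -7, -2, -3, -8); Echo gets 2.
- Medium → Delta plays A1 (best of 7, 9, 2, 4, 7); Echo gets 0.
- Heavy → Delta plays A3 (best of 3, 2, -2, 7, -2); Echo gets -1.
Among -2, 2, 0, -1, the best is 2 at Light. Subgame-perfect outcome: (A0, Light) with payoffs (5, 2).
Under simultaneous play:
Delta's best replies: Zero→A0; Light→A0; Medium→A1; Heavy→A3.
Echo's best replies: A0→Heavy; A1→Medium; A2→Heavy; A3→Zero; A4→Medium.
The unique mutual best reply is (A1, Medium), giving (9, 0).
Echo's commitment gain: 2 − 0 = 2.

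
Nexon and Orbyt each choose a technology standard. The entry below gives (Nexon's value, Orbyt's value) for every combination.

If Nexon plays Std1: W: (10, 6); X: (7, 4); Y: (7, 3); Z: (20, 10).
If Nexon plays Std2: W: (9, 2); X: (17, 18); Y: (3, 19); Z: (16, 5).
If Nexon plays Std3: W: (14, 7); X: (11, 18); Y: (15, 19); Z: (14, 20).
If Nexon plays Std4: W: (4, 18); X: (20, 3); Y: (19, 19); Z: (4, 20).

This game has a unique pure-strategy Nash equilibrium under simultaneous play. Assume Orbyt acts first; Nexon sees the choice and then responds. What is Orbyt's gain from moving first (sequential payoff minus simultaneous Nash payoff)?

9

Solve by backward induction (Orbyt leads).
- W: BR = Std3, leader payoff 7.
- X: BR = Std4, leader payoff 3.
- Y: BR = Std4, leader payoff 19.
- Z: BR = Std1, leader payoff 10.
Maximizing over 7, 3, 19, 10, Orbyt chooses Y. Subgame-perfect outcome: (Std4, Y) with payoffs (19, 19).
For the simultaneous game, intersect best replies.
Nexon's best replies: W→Std3; X→Std4; Y→Std4; Z→Std1.
Orbyt's best replies: Std1→Z; Std2→Y; Std3→Z; Std4→Z.
The unique mutual best reply is (Std1, Z), giving (20, 10).
Orbyt's commitment gain: 19 − 10 = 9.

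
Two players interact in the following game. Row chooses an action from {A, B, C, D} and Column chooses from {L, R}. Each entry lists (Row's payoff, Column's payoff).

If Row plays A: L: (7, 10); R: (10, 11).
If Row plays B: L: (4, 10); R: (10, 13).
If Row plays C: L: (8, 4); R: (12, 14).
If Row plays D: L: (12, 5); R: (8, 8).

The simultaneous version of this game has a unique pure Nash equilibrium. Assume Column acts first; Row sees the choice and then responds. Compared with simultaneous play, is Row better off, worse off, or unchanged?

Row best-responds to each possible Column move:
- L → Row plays D (best of 7, 4, 8, 12); Column gets 5.
- R → Row plays C (best of 10, 10, 12, 8); Column gets 14.
Column's induced payoffs are 5, 14, so Column commits to R. Subgame-perfect outcome: (C, R) with payoffs (12, 14).
Now find the simultaneous Nash equilibrium.
Row's best replies: L→D; R→C.
Column's best replies: A→R; B→R; C→R; D→R.
Only (C, R) has each player best-responding; Nash payoffs (12, 14).
Row earns 12 sequentially versus 12 at the Nash outcome: unchanged.

unchanged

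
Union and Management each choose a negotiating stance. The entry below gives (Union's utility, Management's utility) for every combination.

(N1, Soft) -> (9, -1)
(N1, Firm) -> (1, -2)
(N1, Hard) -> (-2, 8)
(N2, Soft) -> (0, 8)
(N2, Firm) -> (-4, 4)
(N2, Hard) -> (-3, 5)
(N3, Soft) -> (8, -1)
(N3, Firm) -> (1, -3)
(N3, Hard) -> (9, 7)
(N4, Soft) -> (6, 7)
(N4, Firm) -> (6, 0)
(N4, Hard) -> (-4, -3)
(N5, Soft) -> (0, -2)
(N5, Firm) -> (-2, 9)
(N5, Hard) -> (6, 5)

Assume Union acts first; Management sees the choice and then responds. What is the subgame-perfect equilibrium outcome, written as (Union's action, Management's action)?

(N3, Hard)

Work backward from Management's decision.
- N1: Management compares -1, -2, 8 and picks Hard; Union would get -2.
- N2: Management compares 8, 4, 5 and picks Soft; Union would get 0.
- N3: Management compares -1, -3, 7 and picks Hard; Union would get 9.
- N4: Management compares 7, 0, -3 and picks Soft; Union would get 6.
- N5: Management compares -2, 9, 5 and picks Firm; Union would get -2.
Among -2, 0, 9, 6, -2, the best is 9 at N3. Subgame-perfect outcome: (N3, Hard) with payoffs (9, 7).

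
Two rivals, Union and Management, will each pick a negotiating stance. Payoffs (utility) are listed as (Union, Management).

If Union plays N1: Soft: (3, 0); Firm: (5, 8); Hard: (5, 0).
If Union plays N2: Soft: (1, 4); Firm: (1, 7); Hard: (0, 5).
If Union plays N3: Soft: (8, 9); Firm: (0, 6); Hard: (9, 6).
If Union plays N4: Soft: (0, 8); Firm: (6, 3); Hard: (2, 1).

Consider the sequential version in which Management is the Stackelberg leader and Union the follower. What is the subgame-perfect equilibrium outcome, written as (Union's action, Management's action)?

Backward induction with Management moving first.
- Soft: BR = N3, leader payoff 9.
- Firm: BR = N4, leader payoff 3.
- Hard: BR = N3, leader payoff 6.
Maximizing over 9, 3, 6, Management chooses Soft. Subgame-perfect outcome: (N3, Soft) with payoffs (8, 9).

(N3, Soft)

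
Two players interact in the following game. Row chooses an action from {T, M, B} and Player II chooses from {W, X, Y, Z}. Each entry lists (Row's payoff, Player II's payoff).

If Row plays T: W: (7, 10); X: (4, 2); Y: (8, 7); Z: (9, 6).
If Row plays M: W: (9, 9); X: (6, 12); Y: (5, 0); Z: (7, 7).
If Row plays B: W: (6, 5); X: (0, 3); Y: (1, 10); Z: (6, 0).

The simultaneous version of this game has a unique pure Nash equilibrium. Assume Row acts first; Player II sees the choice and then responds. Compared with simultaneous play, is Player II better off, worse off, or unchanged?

Backward induction with Row moving first.
- T: Player II compares 10, 2, 7, 6 and picks W; Row would get 7.
- M: Player II compares 9, 12, 0, 7 and picks X; Row would get 6.
- B: Player II compares 5, 3, 10, 0 and picks Y; Row would get 1.
Maximizing over 7, 6, 1, Row chooses T. Subgame-perfect outcome: (T, W) with payoffs (7, 10).
Under simultaneous play:
Row's best replies: W→M; X→M; Y→T; Z→T.
Player II's best replies: T→W; M→X; B→Y.
The unique mutual best reply is (M, X), giving (6, 12).
Player II earns 10 sequentially versus 12 at the Nash outcome: worse off.

worse off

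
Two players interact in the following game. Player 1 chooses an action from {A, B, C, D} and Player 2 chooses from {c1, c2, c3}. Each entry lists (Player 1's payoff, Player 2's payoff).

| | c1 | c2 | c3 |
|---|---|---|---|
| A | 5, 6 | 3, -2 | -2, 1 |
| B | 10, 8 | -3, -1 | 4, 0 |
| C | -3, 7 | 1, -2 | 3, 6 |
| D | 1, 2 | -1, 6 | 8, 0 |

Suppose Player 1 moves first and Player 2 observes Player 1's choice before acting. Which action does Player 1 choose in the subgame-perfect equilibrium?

B

Backward induction with Player 1 moving first.
- A: Player 2 compares 6, -2, 1 and picks c1; Player 1 would get 5.
- B: Player 2 compares 8, -1, 0 and picks c1; Player 1 would get 10.
- C: Player 2 compares 7, -2, 6 and picks c1; Player 1 would get -3.
- D: Player 2 compares 2, 6, 0 and picks c2; Player 1 would get -1.
Maximizing over 5, 10, -3, -1, Player 1 chooses B. Subgame-perfect outcome: (B, c1) with payoffs (10, 8).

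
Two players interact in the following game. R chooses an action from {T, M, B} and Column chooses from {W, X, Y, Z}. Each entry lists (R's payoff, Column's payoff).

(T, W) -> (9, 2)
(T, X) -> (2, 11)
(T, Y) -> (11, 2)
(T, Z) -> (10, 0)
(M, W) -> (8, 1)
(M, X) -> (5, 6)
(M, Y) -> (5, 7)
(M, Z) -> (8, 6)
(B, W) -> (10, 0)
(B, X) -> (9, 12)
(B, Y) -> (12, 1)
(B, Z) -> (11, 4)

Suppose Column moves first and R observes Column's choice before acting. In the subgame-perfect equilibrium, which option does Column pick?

Backward induction with Column moving first.
- W → R plays B (best of 9, 8, 10); Column gets 0.
- X → R plays B (best of 2, 5, 9); Column gets 12.
- Y → R plays B (best of 11, 5, 12); Column gets 1.
- Z → R plays B (best of 10, 8, 11); Column gets 4.
Among 0, 12, 1, 4, the best is 12 at X. Subgame-perfect outcome: (B, X) with payoffs (9, 12).

X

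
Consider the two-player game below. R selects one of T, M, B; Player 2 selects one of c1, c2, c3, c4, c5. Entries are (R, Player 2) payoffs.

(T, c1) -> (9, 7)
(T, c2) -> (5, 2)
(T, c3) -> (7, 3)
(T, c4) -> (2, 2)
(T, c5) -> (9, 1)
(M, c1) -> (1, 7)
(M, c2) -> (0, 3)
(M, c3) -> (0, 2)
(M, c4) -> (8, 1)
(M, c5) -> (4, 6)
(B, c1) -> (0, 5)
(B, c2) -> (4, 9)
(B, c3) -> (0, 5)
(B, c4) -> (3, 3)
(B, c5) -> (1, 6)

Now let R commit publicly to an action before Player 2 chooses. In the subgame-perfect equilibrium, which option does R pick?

T

Solve by backward induction (R leads).
- T: BR = c1, leader payoff 9.
- M: BR = c1, leader payoff 1.
- B: BR = c2, leader payoff 4.
Maximizing over 9, 1, 4, R chooses T. Subgame-perfect outcome: (T, c1) with payoffs (9, 7).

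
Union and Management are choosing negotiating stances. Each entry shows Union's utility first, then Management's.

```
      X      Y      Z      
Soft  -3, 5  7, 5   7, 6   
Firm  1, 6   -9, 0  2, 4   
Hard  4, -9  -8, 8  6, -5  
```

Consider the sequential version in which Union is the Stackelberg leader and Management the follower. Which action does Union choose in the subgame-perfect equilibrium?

Work backward from Management's decision.
- Soft → Management plays Z (best of 5, 5, 6); Union gets 7.
- Firm → Management plays X (best of 6, 0, 4); Union gets 1.
- Hard → Management plays Y (best of -9, 8, -5); Union gets -8.
Maximizing over 7, 1, -8, Union chooses Soft. Subgame-perfect outcome: (Soft, Z) with payoffs (7, 6).

Soft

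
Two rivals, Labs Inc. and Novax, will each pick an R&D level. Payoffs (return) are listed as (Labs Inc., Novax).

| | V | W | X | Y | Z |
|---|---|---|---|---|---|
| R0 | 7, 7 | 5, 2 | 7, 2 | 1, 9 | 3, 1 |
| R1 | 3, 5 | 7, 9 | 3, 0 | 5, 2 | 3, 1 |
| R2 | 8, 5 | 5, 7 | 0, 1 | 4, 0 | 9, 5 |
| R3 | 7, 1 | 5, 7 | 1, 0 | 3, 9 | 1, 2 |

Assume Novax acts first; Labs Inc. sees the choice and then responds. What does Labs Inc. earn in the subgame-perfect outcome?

7

Labs Inc. best-responds to each possible Novax move:
- V: Labs Inc. compares 7, 3, 8, 7 and picks R2; Novax would get 5.
- W: Labs Inc. compares 5, 7, 5, 5 and picks R1; Novax would get 9.
- X: Labs Inc. compares 7, 3, 0, 1 and picks R0; Novax would get 2.
- Y: Labs Inc. compares 1, 5, 4, 3 and picks R1; Novax would get 2.
- Z: Labs Inc. compares 3, 3, 9, 1 and picks R2; Novax would get 5.
Among 5, 9, 2, 2, 5, the best is 9 at W. Subgame-perfect outcome: (R1, W) with payoffs (7, 9).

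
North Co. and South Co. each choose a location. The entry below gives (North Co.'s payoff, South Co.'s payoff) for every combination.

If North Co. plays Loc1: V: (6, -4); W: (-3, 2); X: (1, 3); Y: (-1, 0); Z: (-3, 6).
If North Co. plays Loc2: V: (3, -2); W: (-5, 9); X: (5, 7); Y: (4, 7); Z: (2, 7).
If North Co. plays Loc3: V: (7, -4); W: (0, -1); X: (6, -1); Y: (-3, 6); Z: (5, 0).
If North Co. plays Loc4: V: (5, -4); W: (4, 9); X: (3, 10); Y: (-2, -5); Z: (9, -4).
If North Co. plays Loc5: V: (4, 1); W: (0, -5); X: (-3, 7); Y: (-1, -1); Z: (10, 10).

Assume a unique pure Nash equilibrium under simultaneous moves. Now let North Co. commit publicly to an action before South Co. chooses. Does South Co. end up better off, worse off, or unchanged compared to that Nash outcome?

unchanged

South Co. best-responds to each possible North Co. move:
- Loc1: South Co. compares -4, 2, 3, 0, 6 and picks Z; North Co. would get -3.
- Loc2: South Co. compares -2, 9, 7, 7, 7 and picks W; North Co. would get -5.
- Loc3: South Co. compares -4, -1, -1, 6, 0 and picks Y; North Co. would get -3.
- Loc4: South Co. compares -4, 9, 10, -5, -4 and picks X; North Co. would get 3.
- Loc5: South Co. compares 1, -5, 7, -1, 10 and picks Z; North Co. would get 10.
North Co.'s induced payoffs are -3, -5, -3, 3, 10, so North Co. commits to Loc5. Subgame-perfect outcome: (Loc5, Z) with payoffs (10, 10).
Now find the simultaneous Nash equilibrium.
North Co.'s best replies: V→Loc3; W→Loc4; X→Loc3; Y→Loc2; Z→Loc5.
South Co.'s best replies: Loc1→Z; Loc2→W; Loc3→Y; Loc4→X; Loc5→Z.
The unique mutual best reply is (Loc5, Z), giving (10, 10).
South Co. earns 10 sequentially versus 10 at the Nash outcome: unchanged.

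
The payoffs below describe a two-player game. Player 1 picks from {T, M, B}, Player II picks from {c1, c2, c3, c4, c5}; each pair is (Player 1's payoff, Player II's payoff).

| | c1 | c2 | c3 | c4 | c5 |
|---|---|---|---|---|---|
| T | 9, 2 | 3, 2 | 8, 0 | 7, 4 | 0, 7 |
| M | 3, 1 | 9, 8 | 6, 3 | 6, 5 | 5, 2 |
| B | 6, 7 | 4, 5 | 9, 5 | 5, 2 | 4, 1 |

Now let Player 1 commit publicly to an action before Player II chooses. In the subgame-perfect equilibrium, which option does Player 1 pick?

M

Work backward from Player II's decision.
- T: BR = c5, leader payoff 0.
- M: BR = c2, leader payoff 9.
- B: BR = c1, leader payoff 6.
Maximizing over 0, 9, 6, Player 1 chooses M. Subgame-perfect outcome: (M, c2) with payoffs (9, 8).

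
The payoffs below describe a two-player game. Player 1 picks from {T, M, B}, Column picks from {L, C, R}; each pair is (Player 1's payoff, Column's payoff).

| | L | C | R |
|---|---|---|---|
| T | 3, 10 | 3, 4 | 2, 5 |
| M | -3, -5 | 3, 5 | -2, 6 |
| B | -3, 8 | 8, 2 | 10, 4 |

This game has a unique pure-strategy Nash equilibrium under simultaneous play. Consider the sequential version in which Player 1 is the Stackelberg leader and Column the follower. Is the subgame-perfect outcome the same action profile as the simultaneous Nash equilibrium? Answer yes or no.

yes

Column best-responds to each possible Player 1 move:
- T: Column compares 10, 4, 5 and picks L; Player 1 would get 3.
- M: Column compares -5, 5, 6 and picks R; Player 1 would get -2.
- B: Column compares 8, 2, 4 and picks L; Player 1 would get -3.
Maximizing over 3, -2, -3, Player 1 chooses T. Subgame-perfect outcome: (T, L) with payoffs (3, 10).
Under simultaneous play:
Player 1's best replies: L→T; C→B; R→B.
Column's best replies: T→L; M→R; B→L.
Only (T, L) has each player best-responding; Nash payoffs (3, 10).
Sequential outcome (T, L) coincides with the Nash profile (T, L).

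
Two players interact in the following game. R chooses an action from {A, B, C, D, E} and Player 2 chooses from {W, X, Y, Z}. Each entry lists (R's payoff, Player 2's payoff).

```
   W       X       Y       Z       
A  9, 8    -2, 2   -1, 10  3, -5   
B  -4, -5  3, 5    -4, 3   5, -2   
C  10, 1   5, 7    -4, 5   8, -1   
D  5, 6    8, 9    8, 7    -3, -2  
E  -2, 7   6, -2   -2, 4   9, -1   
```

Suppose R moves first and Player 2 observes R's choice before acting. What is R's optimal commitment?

Work backward from Player 2's decision.
- A: Player 2 compares 8, 2, 10, -5 and picks Y; R would get -1.
- B: Player 2 compares -5, 5, 3, -2 and picks X; R would get 3.
- C: Player 2 compares 1, 7, 5, -1 and picks X; R would get 5.
- D: Player 2 compares 6, 9, 7, -2 and picks X; R would get 8.
- E: Player 2 compares 7, -2, 4, -1 and picks W; R would get -2.
Maximizing over -1, 3, 5, 8, -2, R chooses D. Subgame-perfect outcome: (D, X) with payoffs (8, 9).

D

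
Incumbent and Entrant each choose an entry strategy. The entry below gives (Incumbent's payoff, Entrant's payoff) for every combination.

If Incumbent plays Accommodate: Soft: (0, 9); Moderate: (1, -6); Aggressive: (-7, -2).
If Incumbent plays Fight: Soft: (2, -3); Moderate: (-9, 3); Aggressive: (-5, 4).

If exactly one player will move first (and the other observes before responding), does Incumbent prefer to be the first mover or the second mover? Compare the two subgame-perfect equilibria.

first

If Incumbent leads: Entrant's best replies are Accommodate→Soft, Fight→Aggressive; Incumbent's induced payoffs 0, -5; outcome (Accommodate, Soft), payoffs (0, 9).
If Entrant leads: Incumbent's best replies are Soft→Fight, Moderate→Accommodate, Aggressive→Fight; Entrant's induced payoffs -3, -6, 4; outcome (Fight, Aggressive), payoffs (-5, 4).
Incumbent gets 0 moving first and -5 moving second, so Incumbent prefers to move first.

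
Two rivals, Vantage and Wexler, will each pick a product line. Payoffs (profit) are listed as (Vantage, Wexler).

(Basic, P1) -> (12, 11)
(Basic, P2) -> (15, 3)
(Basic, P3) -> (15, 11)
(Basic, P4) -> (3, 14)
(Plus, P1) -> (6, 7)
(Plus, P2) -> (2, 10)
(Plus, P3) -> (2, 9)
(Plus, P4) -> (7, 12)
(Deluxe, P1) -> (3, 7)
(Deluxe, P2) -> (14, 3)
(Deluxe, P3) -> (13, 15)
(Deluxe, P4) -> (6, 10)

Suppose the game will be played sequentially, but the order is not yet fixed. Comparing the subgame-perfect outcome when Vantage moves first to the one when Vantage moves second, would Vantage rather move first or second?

If Vantage leads: Wexler's best replies are Basic→P4, Plus→P4, Deluxe→P3; Vantage's induced payoffs 3, 7, 13; outcome (Deluxe, P3), payoffs (13, 15).
If Wexler leads: Vantage's best replies are P1→Basic, P2→Basic, P3→Basic, P4→Plus; Wexler's induced payoffs 11, 3, 11, 12; outcome (Plus, P4), payoffs (7, 12).
Vantage gets 13 moving first and 7 moving second, so Vantage prefers to move first.

first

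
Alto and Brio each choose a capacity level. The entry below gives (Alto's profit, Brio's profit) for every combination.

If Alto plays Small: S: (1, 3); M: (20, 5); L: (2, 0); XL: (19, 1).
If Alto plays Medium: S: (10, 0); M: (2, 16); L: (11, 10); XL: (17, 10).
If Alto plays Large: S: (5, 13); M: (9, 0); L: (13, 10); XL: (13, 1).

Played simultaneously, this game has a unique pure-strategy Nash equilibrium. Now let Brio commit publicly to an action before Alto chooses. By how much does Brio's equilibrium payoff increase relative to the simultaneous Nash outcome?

5

Alto best-responds to each possible Brio move:
- S → Alto plays Medium (best of 1, 10, 5); Brio gets 0.
- M → Alto plays Small (best of 20, 2, 9); Brio gets 5.
- L → Alto plays Large (best of 2, 11, 13); Brio gets 10.
- XL → Alto plays Small (best of 19, 17, 13); Brio gets 1.
Among 0, 5, 10, 1, the best is 10 at L. Subgame-perfect outcome: (Large, L) with payoffs (13, 10).
For the simultaneous game, intersect best replies.
Alto's best replies: S→Medium; M→Small; L→Large; XL→Small.
Brio's best replies: Small→M; Medium→M; Large→S.
Only (Small, M) has each player best-responding; Nash payoffs (20, 5).
Brio's commitment gain: 10 − 5 = 5.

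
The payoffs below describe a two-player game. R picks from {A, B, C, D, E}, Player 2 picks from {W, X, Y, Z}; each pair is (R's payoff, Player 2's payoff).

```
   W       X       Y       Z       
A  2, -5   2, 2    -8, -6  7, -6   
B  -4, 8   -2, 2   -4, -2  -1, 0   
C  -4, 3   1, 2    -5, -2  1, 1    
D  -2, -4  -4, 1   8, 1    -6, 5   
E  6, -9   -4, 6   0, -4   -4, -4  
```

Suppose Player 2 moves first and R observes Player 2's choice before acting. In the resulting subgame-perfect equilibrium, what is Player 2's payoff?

2

Solve by backward induction (Player 2 leads).
- W: R compares 2, -4, -4, -2, 6 and picks E; Player 2 would get -9.
- X: R compares 2, -2, 1, -4, -4 and picks A; Player 2 would get 2.
- Y: R compares -8, -4, -5, 8, 0 and picks D; Player 2 would get 1.
- Z: R compares 7, -1, 1, -6, -4 and picks A; Player 2 would get -6.
Maximizing over -9, 2, 1, -6, Player 2 chooses X. Subgame-perfect outcome: (A, X) with payoffs (2, 2).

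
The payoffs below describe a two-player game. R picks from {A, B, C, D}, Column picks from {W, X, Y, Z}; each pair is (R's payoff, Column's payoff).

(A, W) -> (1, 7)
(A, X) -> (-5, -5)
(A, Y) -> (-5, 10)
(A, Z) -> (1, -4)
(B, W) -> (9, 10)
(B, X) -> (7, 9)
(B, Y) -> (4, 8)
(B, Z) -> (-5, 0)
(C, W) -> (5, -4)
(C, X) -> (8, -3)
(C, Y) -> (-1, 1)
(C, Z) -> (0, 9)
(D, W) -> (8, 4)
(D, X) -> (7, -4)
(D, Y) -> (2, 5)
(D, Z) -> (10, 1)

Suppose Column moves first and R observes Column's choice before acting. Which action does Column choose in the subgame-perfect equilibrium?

Work backward from R's decision.
- W → R plays B (best of 1, 9, 5, 8); Column gets 10.
- X → R plays C (best of -5, 7, 8, 7); Column gets -3.
- Y → R plays B (best of -5, 4, -1, 2); Column gets 8.
- Z → R plays D (best of 1, -5, 0, 10); Column gets 1.
Among 10, -3, 8, 1, the best is 10 at W. Subgame-perfect outcome: (B, W) with payoffs (9, 10).

W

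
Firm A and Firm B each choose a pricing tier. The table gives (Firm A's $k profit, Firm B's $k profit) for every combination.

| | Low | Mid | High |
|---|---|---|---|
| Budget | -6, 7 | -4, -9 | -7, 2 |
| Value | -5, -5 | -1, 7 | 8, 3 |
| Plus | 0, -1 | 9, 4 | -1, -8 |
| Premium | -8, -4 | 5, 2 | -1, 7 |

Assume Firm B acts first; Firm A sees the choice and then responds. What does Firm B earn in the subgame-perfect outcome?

Firm A best-responds to each possible Firm B move:
- Low: Firm A compares -6, -5, 0, -8 and picks Plus; Firm B would get -1.
- Mid: Firm A compares -4, -1, 9, 5 and picks Plus; Firm B would get 4.
- High: Firm A compares -7, 8, -1, -1 and picks Value; Firm B would get 3.
Firm B's induced payoffs are -1, 4, 3, so Firm B commits to Mid. Subgame-perfect outcome: (Plus, Mid) with payoffs (9, 4).

4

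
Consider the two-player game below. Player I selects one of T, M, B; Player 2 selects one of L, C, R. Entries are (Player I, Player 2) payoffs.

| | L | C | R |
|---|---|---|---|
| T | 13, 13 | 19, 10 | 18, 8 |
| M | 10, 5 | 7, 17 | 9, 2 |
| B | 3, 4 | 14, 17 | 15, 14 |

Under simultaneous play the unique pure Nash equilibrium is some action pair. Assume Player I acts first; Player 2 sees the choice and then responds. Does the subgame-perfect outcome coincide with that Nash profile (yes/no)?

Player 2 best-responds to each possible Player I move:
- T: Player 2 compares 13, 10, 8 and picks L; Player I would get 13.
- M: Player 2 compares 5, 17, 2 and picks C; Player I would get 7.
- B: Player 2 compares 4, 17, 14 and picks C; Player I would get 14.
Maximizing over 13, 7, 14, Player I chooses B. Subgame-perfect outcome: (B, C) with payoffs (14, 17).
Now find the simultaneous Nash equilibrium.
Player I's best replies: L→T; C→T; R→T.
Player 2's best replies: T→L; M→C; B→C.
The unique mutual best reply is (T, L), giving (13, 13).
Sequential outcome (B, C) differs from the Nash profile (T, L).

no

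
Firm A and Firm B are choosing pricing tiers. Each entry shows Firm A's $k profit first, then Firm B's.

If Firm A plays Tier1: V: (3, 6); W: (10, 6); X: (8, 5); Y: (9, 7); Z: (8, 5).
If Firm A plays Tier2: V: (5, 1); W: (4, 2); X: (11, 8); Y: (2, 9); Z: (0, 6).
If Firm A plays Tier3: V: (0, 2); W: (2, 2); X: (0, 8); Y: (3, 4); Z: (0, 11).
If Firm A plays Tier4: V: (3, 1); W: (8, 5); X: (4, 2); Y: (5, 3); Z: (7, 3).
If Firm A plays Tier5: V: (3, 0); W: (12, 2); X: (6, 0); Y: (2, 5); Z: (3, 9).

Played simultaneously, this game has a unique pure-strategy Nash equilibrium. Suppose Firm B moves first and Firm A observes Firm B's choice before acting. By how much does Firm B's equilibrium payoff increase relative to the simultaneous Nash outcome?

Solve by backward induction (Firm B leads).
- V: BR = Tier2, leader payoff 1.
- W: BR = Tier5, leader payoff 2.
- X: BR = Tier2, leader payoff 8.
- Y: BR = Tier1, leader payoff 7.
- Z: BR = Tier1, leader payoff 5.
Among 1, 2, 8, 7, 5, the best is 8 at X. Subgame-perfect outcome: (Tier2, X) with payoffs (11, 8).
For the simultaneous game, intersect best replies.
Firm A's best replies: V→Tier2; W→Tier5; X→Tier2; Y→Tier1; Z→Tier1.
Firm B's best replies: Tier1→Y; Tier2→Y; Tier3→Z; Tier4→W; Tier5→Z.
The unique mutual best reply is (Tier1, Y), giving (9, 7).
Firm B's commitment gain: 8 − 7 = 1.

1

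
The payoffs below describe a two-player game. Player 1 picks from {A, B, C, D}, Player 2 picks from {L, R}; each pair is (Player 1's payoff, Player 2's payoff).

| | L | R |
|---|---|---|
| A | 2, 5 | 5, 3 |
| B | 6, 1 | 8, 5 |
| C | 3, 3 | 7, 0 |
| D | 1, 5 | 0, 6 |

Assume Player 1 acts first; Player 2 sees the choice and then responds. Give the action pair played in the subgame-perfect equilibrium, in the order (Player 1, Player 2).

(B, R)

Solve by backward induction (Player 1 leads).
- A: Player 2 compares 5, 3 and picks L; Player 1 would get 2.
- B: Player 2 compares 1, 5 and picks R; Player 1 would get 8.
- C: Player 2 compares 3, 0 and picks L; Player 1 would get 3.
- D: Player 2 compares 5, 6 and picks R; Player 1 would get 0.
Among 2, 8, 3, 0, the best is 8 at B. Subgame-perfect outcome: (B, R) with payoffs (8, 5).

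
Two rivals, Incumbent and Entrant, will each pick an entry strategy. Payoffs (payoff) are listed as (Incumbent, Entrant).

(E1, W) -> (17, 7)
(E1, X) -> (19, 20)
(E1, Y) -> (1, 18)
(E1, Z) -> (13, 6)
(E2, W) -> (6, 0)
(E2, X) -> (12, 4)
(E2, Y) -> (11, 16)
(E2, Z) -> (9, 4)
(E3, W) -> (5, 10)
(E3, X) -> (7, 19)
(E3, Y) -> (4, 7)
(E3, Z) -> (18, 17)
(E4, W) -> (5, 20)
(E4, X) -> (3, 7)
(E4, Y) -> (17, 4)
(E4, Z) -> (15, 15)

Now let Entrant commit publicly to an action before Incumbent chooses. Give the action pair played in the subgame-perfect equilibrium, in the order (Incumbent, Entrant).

(E1, X)

Incumbent best-responds to each possible Entrant move:
- W: Incumbent compares 17, 6, 5, 5 and picks E1; Entrant would get 7.
- X: Incumbent compares 19, 12, 7, 3 and picks E1; Entrant would get 20.
- Y: Incumbent compares 1, 11, 4, 17 and picks E4; Entrant would get 4.
- Z: Incumbent compares 13, 9, 18, 15 and picks E3; Entrant would get 17.
Entrant's induced payoffs are 7, 20, 4, 17, so Entrant commits to X. Subgame-perfect outcome: (E1, X) with payoffs (19, 20).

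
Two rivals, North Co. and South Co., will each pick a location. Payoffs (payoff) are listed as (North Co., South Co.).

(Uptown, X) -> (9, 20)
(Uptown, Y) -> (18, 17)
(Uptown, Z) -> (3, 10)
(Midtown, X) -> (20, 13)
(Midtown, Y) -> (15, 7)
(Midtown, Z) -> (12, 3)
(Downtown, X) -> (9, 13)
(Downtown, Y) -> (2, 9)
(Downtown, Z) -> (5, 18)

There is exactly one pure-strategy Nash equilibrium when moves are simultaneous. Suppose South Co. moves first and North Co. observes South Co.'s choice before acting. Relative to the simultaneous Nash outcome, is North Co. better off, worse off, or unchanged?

worse off

Solve by backward induction (South Co. leads).
- X: BR = Midtown, leader payoff 13.
- Y: BR = Uptown, leader payoff 17.
- Z: BR = Midtown, leader payoff 3.
Among 13, 17, 3, the best is 17 at Y. Subgame-perfect outcome: (Uptown, Y) with payoffs (18, 17).
Under simultaneous play:
North Co.'s best replies: X→Midtown; Y→Uptown; Z→Midtown.
South Co.'s best replies: Uptown→X; Midtown→X; Downtown→Z.
Only (Midtown, X) has each player best-responding; Nash payoffs (20, 13).
North Co. earns 18 sequentially versus 20 at the Nash outcome: worse off.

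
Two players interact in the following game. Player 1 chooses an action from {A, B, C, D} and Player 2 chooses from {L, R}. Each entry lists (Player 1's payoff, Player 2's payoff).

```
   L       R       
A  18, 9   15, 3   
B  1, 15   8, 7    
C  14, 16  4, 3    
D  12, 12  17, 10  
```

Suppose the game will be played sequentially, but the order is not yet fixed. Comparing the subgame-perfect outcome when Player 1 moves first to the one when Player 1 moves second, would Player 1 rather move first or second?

first

If Player 1 leads: Player 2's best replies are A→L, B→L, C→L, D→L; Player 1's induced payoffs 18, 1, 14, 12; outcome (A, L), payoffs (18, 9).
If Player 2 leads: Player 1's best replies are L→A, R→D; Player 2's induced payoffs 9, 10; outcome (D, R), payoffs (17, 10).
Player 1 gets 18 moving first and 17 moving second, so Player 1 prefers to move first.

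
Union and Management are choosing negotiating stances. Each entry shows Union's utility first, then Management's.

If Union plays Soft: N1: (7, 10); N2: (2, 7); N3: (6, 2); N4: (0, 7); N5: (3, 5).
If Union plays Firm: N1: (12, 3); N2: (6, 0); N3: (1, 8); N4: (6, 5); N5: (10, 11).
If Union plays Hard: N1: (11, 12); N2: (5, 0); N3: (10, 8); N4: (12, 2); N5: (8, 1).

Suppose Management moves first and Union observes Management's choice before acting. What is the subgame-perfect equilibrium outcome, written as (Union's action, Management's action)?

Solve by backward induction (Management leads).
- N1: BR = Firm, leader payoff 3.
- N2: BR = Firm, leader payoff 0.
- N3: BR = Hard, leader payoff 8.
- N4: BR = Hard, leader payoff 2.
- N5: BR = Firm, leader payoff 11.
Maximizing over 3, 0, 8, 2, 11, Management chooses N5. Subgame-perfect outcome: (Firm, N5) with payoffs (10, 11).

(Firm, N5)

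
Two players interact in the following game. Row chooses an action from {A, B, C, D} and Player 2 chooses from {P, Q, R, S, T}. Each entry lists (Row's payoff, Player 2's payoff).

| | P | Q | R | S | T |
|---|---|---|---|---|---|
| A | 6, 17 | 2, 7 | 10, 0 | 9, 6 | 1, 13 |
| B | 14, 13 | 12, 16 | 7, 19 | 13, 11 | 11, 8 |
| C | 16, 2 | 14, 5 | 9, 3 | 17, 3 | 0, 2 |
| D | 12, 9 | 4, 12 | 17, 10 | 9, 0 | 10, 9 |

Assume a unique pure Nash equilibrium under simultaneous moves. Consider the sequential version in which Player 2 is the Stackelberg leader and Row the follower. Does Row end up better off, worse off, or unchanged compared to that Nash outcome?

better off

Backward induction with Player 2 moving first.
- P: BR = C, leader payoff 2.
- Q: BR = C, leader payoff 5.
- R: BR = D, leader payoff 10.
- S: BR = C, leader payoff 3.
- T: BR = B, leader payoff 8.
Maximizing over 2, 5, 10, 3, 8, Player 2 chooses R. Subgame-perfect outcome: (D, R) with payoffs (17, 10).
For the simultaneous game, intersect best replies.
Row's best replies: P→C; Q→C; R→D; S→C; T→B.
Player 2's best replies: A→P; B→R; C→Q; D→Q.
The unique mutual best reply is (C, Q), giving (14, 5).
Row earns 17 sequentially versus 14 at the Nash outcome: better off.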